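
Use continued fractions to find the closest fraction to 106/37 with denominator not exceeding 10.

Expand x = 106/37 as a continued fraction with the Euclidean algorithm:
  106 = 2*37 + 32, so a_0 = 2.
  37 = 1*32 + 5, so a_1 = 1.
  32 = 6*5 + 2, so a_2 = 6.
  5 = 2*2 + 1, so a_3 = 2.
  2 = 2*1 + 0, so a_4 = 2.
so x = [2; 1, 6, 2, 2].
Convergents (p_i = a_i*p_{i-1} + p_{i-2}, q_i = a_i*q_{i-1} + q_{i-2} with p_{-2}=0, p_{-1}=1, q_{-2}=1, q_{-1}=0), until the denominator exceeds 10:
  i=0: a_0=2, p_0 = 2*1 + 0 = 2, q_0 = 2*0 + 1 = 1.
  i=1: a_1=1, p_1 = 1*2 + 1 = 3, q_1 = 1*1 + 0 = 1.
  i=2: a_2=6, p_2 = 6*3 + 2 = 20, q_2 = 6*1 + 1 = 7.
  i=3: a_3=2, p_3 = 2*20 + 3 = 43, q_3 = 2*7 + 1 = 15.
q_3 = 15 > 10, so the last convergent with denominator <= 10 is p_2/q_2 = 20/7.
The closest fraction with denominator <= 10 is either p_2/q_2 or the intermediate fraction (k*p_2 + p_1)/(k*q_2 + q_1) with the largest k >= 1 whose denominator stays <= 10; these approach x as k grows, and every other convergent or intermediate fraction in range is farther away.
Largest k: floor((10 - q_1)/q_2) = floor((10 - 1)/7) = 1.
That gives (1*20 + 3)/(1*7 + 1) = 23/8.
Compare the errors: |x - 20/7| = |106*7 - 20*37|/(37*7) = 2/259, and |x - 23/8| = |106*8 - 23*37|/(37*8) = 3/296.
Cross-multiplying, 2*296 = 592 < 777 = 3*259, so 2/259 is smaller: the convergent 20/7 is closer to x than 23/8.

20/7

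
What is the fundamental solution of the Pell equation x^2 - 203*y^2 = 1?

First expand sqrt(203) as a continued fraction. With x_i = (sqrt(203) + m_i)/d_i and (m_0, d_0) = (0, 1): a_0 = floor(sqrt(203)) = 14, since 14^2 = 196 <= 203 < 225 = 15^2.
Iterate m_{i+1} = d_i*a_i - m_i, d_{i+1} = (203 - m_{i+1}^2)/d_i, a_{i+1} = floor((a_0 + m_{i+1})/d_{i+1}):
  m_1 = 1*14 - 0 = 14, d_1 = (203 - 14^2)/1 = 7/1 = 7, a_1 = floor((14 + 14)/7) = 4.
  m_2 = 7*4 - 14 = 14, d_2 = (203 - 14^2)/7 = 7/7 = 1, a_2 = floor((14 + 14)/1) = 28.
  m_3 = 1*28 - 14 = 14, d_3 = (203 - 14^2)/1 = 7/1 = 7: (m_3, d_3) = (m_1, d_1) = (14, 7), so from here the quotients repeat a_1, a_2; the period length is 2.
So sqrt(203) = [14; (4, 28)] with period length k = 2.
k is even, so the fundamental solution of x^2 - 203y^2 = 1 is (p_{k-1}, q_{k-1}) = (p_1, q_1); compute convergents through index 1.
Convergents (p_i = a_i*p_{i-1} + p_{i-2}, q_i = a_i*q_{i-1} + q_{i-2} with p_{-2}=0, p_{-1}=1, q_{-2}=1, q_{-1}=0):
  i=0: a_0=14, p_0 = 14*1 + 0 = 14, q_0 = 14*0 + 1 = 1.
  i=1: a_1=4, p_1 = 4*14 + 1 = 57, q_1 = 4*1 + 0 = 4.
Check: 57^2 - 203*4^2 = 3249 - 3248 = 1, so (x, y) = (57, 4) solves the equation, and by the theorem it is the least positive solution.

(x, y) = (57, 4)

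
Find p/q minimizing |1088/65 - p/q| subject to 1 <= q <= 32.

Expand x = 1088/65 as a continued fraction with the Euclidean algorithm:
  1088 = 16*65 + 48, so a_0 = 16.
  65 = 1*48 + 17, so a_1 = 1.
  48 = 2*17 + 14, so a_2 = 2.
  17 = 1*14 + 3, so a_3 = 1.
  14 = 4*3 + 2, so a_4 = 4.
  3 = 1*2 + 1, so a_5 = 1.
  2 = 2*1 + 0, so a_6 = 2.
so x = [16; 1, 2, 1, 4, 1, 2].
Convergents (p_i = a_i*p_{i-1} + p_{i-2}, q_i = a_i*q_{i-1} + q_{i-2} with p_{-2}=0, p_{-1}=1, q_{-2}=1, q_{-1}=0), until the denominator exceeds 32:
  i=0: a_0=16, p_0 = 16*1 + 0 = 16, q_0 = 16*0 + 1 = 1.
  i=1: a_1=1, p_1 = 1*16 + 1 = 17, q_1 = 1*1 + 0 = 1.
  i=2: a_2=2, p_2 = 2*17 + 16 = 50, q_2 = 2*1 + 1 = 3.
  i=3: a_3=1, p_3 = 1*50 + 17 = 67, q_3 = 1*3 + 1 = 4.
  i=4: a_4=4, p_4 = 4*67 + 50 = 318, q_4 = 4*4 + 3 = 19.
  i=5: a_5=1, p_5 = 1*318 + 67 = 385, q_5 = 1*19 + 4 = 23.
  i=6: a_6=2, p_6 = 2*385 + 318 = 1088, q_6 = 2*23 + 19 = 65.
q_6 = 65 > 32, so the last convergent with denominator <= 32 is p_5/q_5 = 385/23.
The closest fraction with denominator <= 32 is either p_5/q_5 or the intermediate fraction (k*p_5 + p_4)/(k*q_5 + q_4) with the largest k >= 1 whose denominator stays <= 32; these approach x as k grows, and every other convergent or intermediate fraction in range is farther away.
Largest k: floor((32 - q_4)/q_5) = floor((32 - 19)/23) = 0.
Since k = 0, no intermediate fraction beyond p_5/q_5 has denominator <= 32, so the convergent 385/23 is the closest (its error is |1088*23 - 385*65|/(65*23) = 1/1495).

385/23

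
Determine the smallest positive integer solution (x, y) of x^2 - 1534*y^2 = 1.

First expand sqrt(1534) as a continued fraction. With x_i = (sqrt(1534) + m_i)/d_i and (m_0, d_0) = (0, 1): a_0 = floor(sqrt(1534)) = 39, since 39^2 = 1521 <= 1534 < 1600 = 40^2.
Iterate m_{i+1} = d_i*a_i - m_i, d_{i+1} = (1534 - m_{i+1}^2)/d_i, a_{i+1} = floor((a_0 + m_{i+1})/d_{i+1}):
  m_1 = 1*39 - 0 = 39, d_1 = (1534 - 39^2)/1 = 13/1 = 13, a_1 = floor((39 + 39)/13) = 6.
  m_2 = 13*6 - 39 = 39, d_2 = (1534 - 39^2)/13 = 13/13 = 1, a_2 = floor((39 + 39)/1) = 78.
  m_3 = 1*78 - 39 = 39, d_3 = (1534 - 39^2)/1 = 13/1 = 13: (m_3, d_3) = (m_1, d_1) = (39, 13), so from here the quotients repeat a_1, a_2; the period length is 2.
So sqrt(1534) = [39; (6, 78)] with period length k = 2.
k is even, so the fundamental solution of x^2 - 1534y^2 = 1 is (p_{k-1}, q_{k-1}) = (p_1, q_1); compute convergents through index 1.
Convergents (p_i = a_i*p_{i-1} + p_{i-2}, q_i = a_i*q_{i-1} + q_{i-2} with p_{-2}=0, p_{-1}=1, q_{-2}=1, q_{-1}=0):
  i=0: a_0=39, p_0 = 39*1 + 0 = 39, q_0 = 39*0 + 1 = 1.
  i=1: a_1=6, p_1 = 6*39 + 1 = 235, q_1 = 6*1 + 0 = 6.
Check: 235^2 - 1534*6^2 = 55225 - 55224 = 1, so (x, y) = (235, 6) solves the equation, and by the theorem it is the least positive solution.

(x, y) = (235, 6)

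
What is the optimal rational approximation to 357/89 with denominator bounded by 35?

Expand x = 357/89 as a continued fraction with the Euclidean algorithm:
  357 = 4*89 + 1, so a_0 = 4.
  89 = 89*1 + 0, so a_1 = 89.
so x = [4; 89].
Convergents (p_i = a_i*p_{i-1} + p_{i-2}, q_i = a_i*q_{i-1} + q_{i-2} with p_{-2}=0, p_{-1}=1, q_{-2}=1, q_{-1}=0), until the denominator exceeds 35:
  i=0: a_0=4, p_0 = 4*1 + 0 = 4, q_0 = 4*0 + 1 = 1.
  i=1: a_1=89, p_1 = 89*4 + 1 = 357, q_1 = 89*1 + 0 = 89.
q_1 = 89 > 35, so the last convergent with denominator <= 35 is p_0/q_0 = 4/1.
The closest fraction with denominator <= 35 is either p_0/q_0 or the intermediate fraction (k*p_0 + p_{-1})/(k*q_0 + q_{-1}) with the largest k >= 1 whose denominator stays <= 35; these approach x as k grows, and every other convergent or intermediate fraction in range is farther away.
Largest k: floor((35 - q_{-1})/q_0) = floor((35 - 0)/1) = 35 (using the seeds p_{-1} = 1, q_{-1} = 0).
That gives (35*4 + 1)/(35*1 + 0) = 141/35.
Compare the errors: |x - 4/1| = |357*1 - 4*89|/(89*1) = 1/89, and |x - 141/35| = |357*35 - 141*89|/(89*35) = 54/3115.
Cross-multiplying, 1*3115 = 3115 < 4806 = 54*89, so 1/89 is smaller: the convergent 4/1 is closer to x than 141/35.

4/1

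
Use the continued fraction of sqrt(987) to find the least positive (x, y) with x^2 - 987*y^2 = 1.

(x, y) = (377, 12)

First expand sqrt(987) as a continued fraction. With x_i = (sqrt(987) + m_i)/d_i and (m_0, d_0) = (0, 1): a_0 = floor(sqrt(987)) = 31, since 31^2 = 961 <= 987 < 1024 = 32^2.
Iterate m_{i+1} = d_i*a_i - m_i, d_{i+1} = (987 - m_{i+1}^2)/d_i, a_{i+1} = floor((a_0 + m_{i+1})/d_{i+1}):
  m_1 = 1*31 - 0 = 31, d_1 = (987 - 31^2)/1 = 26/1 = 26, a_1 = floor((31 + 31)/26) = 2.
  m_2 = 26*2 - 31 = 21, d_2 = (987 - 21^2)/26 = 546/26 = 21, a_2 = floor((31 + 21)/21) = 2.
  m_3 = 21*2 - 21 = 21, d_3 = (987 - 21^2)/21 = 546/21 = 26, a_3 = floor((31 + 21)/26) = 2.
  m_4 = 26*2 - 21 = 31, d_4 = (987 - 31^2)/26 = 26/26 = 1, a_4 = floor((31 + 31)/1) = 62.
  m_5 = 1*62 - 31 = 31, d_5 = (987 - 31^2)/1 = 26/1 = 26: (m_5, d_5) = (m_1, d_1) = (31, 26), so from here the quotients repeat a_1, ..., a_4; the period length is 4.
So sqrt(987) = [31; (2, 2, 2, 62)] with period length k = 4.
k is even, so the fundamental solution of x^2 - 987y^2 = 1 is (p_{k-1}, q_{k-1}) = (p_3, q_3); compute convergents through index 3.
Convergents (p_i = a_i*p_{i-1} + p_{i-2}, q_i = a_i*q_{i-1} + q_{i-2} with p_{-2}=0, p_{-1}=1, q_{-2}=1, q_{-1}=0):
  i=0: a_0=31, p_0 = 31*1 + 0 = 31, q_0 = 31*0 + 1 = 1.
  i=1: a_1=2, p_1 = 2*31 + 1 = 63, q_1 = 2*1 + 0 = 2.
  i=2: a_2=2, p_2 = 2*63 + 31 = 157, q_2 = 2*2 + 1 = 5.
  i=3: a_3=2, p_3 = 2*157 + 63 = 377, q_3 = 2*5 + 2 = 12.
Check: 377^2 - 987*12^2 = 142129 - 142128 = 1, so (x, y) = (377, 12) solves the equation, and by the theorem it is the least positive solution.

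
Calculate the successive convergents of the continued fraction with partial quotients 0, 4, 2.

Using the convergent recurrence p_i = a_i*p_{i-1} + p_{i-2}, q_i = a_i*q_{i-1} + q_{i-2} with p_{-2}=0, p_{-1}=1, q_{-2}=1, q_{-1}=0:
  i=0: a_0=0, p_0 = 0*1 + 0 = 0, q_0 = 0*0 + 1 = 1.
  i=1: a_1=4, p_1 = 4*0 + 1 = 1, q_1 = 4*1 + 0 = 4.
  i=2: a_2=2, p_2 = 2*1 + 0 = 2, q_2 = 2*4 + 1 = 9.

0/1, 1/4, 2/9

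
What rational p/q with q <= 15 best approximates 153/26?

53/9

Expand x = 153/26 as a continued fraction with the Euclidean algorithm:
  153 = 5*26 + 23, so a_0 = 5.
  26 = 1*23 + 3, so a_1 = 1.
  23 = 7*3 + 2, so a_2 = 7.
  3 = 1*2 + 1, so a_3 = 1.
  2 = 2*1 + 0, so a_4 = 2.
so x = [5; 1, 7, 1, 2].
Convergents (p_i = a_i*p_{i-1} + p_{i-2}, q_i = a_i*q_{i-1} + q_{i-2} with p_{-2}=0, p_{-1}=1, q_{-2}=1, q_{-1}=0), until the denominator exceeds 15:
  i=0: a_0=5, p_0 = 5*1 + 0 = 5, q_0 = 5*0 + 1 = 1.
  i=1: a_1=1, p_1 = 1*5 + 1 = 6, q_1 = 1*1 + 0 = 1.
  i=2: a_2=7, p_2 = 7*6 + 5 = 47, q_2 = 7*1 + 1 = 8.
  i=3: a_3=1, p_3 = 1*47 + 6 = 53, q_3 = 1*8 + 1 = 9.
  i=4: a_4=2, p_4 = 2*53 + 47 = 153, q_4 = 2*9 + 8 = 26.
q_4 = 26 > 15, so the last convergent with denominator <= 15 is p_3/q_3 = 53/9.
The closest fraction with denominator <= 15 is either p_3/q_3 or the intermediate fraction (k*p_3 + p_2)/(k*q_3 + q_2) with the largest k >= 1 whose denominator stays <= 15; these approach x as k grows, and every other convergent or intermediate fraction in range is farther away.
Largest k: floor((15 - q_2)/q_3) = floor((15 - 8)/9) = 0.
Since k = 0, no intermediate fraction beyond p_3/q_3 has denominator <= 15, so the convergent 53/9 is the closest (its error is |153*9 - 53*26|/(26*9) = 1/234).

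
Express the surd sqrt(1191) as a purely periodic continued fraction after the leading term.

[34; (1, 1, 22, 1, 1, 68)]

Write x_i = (sqrt(1191) + m_i)/d_i with (m_0, d_0) = (0, 1). a_0 = floor(sqrt(1191)) = 34, since 34^2 = 1156 <= 1191 < 1225 = 35^2.
Iterate m_{i+1} = d_i*a_i - m_i, d_{i+1} = (1191 - m_{i+1}^2)/d_i, a_{i+1} = floor((a_0 + m_{i+1})/d_{i+1}):
  m_1 = 1*34 - 0 = 34, d_1 = (1191 - 34^2)/1 = 35/1 = 35, a_1 = floor((34 + 34)/35) = 1.
  m_2 = 35*1 - 34 = 1, d_2 = (1191 - 1^2)/35 = 1190/35 = 34, a_2 = floor((34 + 1)/34) = 1.
  m_3 = 34*1 - 1 = 33, d_3 = (1191 - 33^2)/34 = 102/34 = 3, a_3 = floor((34 + 33)/3) = 22.
  m_4 = 3*22 - 33 = 33, d_4 = (1191 - 33^2)/3 = 102/3 = 34, a_4 = floor((34 + 33)/34) = 1.
  m_5 = 34*1 - 33 = 1, d_5 = (1191 - 1^2)/34 = 1190/34 = 35, a_5 = floor((34 + 1)/35) = 1.
  m_6 = 35*1 - 1 = 34, d_6 = (1191 - 34^2)/35 = 35/35 = 1, a_6 = floor((34 + 34)/1) = 68.
  m_7 = 1*68 - 34 = 34, d_7 = (1191 - 34^2)/1 = 35/1 = 35: (m_7, d_7) = (m_1, d_1) = (34, 35), so from here the quotients repeat a_1, ..., a_6; the period length is 6.
Hence the expansion of sqrt(1191) is a_0 = 34 followed by the repeating block 1, 1, 22, 1, 1, 68 (period 6).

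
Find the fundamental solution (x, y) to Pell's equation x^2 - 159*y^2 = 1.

First expand sqrt(159) as a continued fraction. With x_i = (sqrt(159) + m_i)/d_i and (m_0, d_0) = (0, 1): a_0 = floor(sqrt(159)) = 12, since 12^2 = 144 <= 159 < 169 = 13^2.
Iterate m_{i+1} = d_i*a_i - m_i, d_{i+1} = (159 - m_{i+1}^2)/d_i, a_{i+1} = floor((a_0 + m_{i+1})/d_{i+1}):
  m_1 = 1*12 - 0 = 12, d_1 = (159 - 12^2)/1 = 15/1 = 15, a_1 = floor((12 + 12)/15) = 1.
  m_2 = 15*1 - 12 = 3, d_2 = (159 - 3^2)/15 = 150/15 = 10, a_2 = floor((12 + 3)/10) = 1.
  m_3 = 10*1 - 3 = 7, d_3 = (159 - 7^2)/10 = 110/10 = 11, a_3 = floor((12 + 7)/11) = 1.
  m_4 = 11*1 - 7 = 4, d_4 = (159 - 4^2)/11 = 143/11 = 13, a_4 = floor((12 + 4)/13) = 1.
  m_5 = 13*1 - 4 = 9, d_5 = (159 - 9^2)/13 = 78/13 = 6, a_5 = floor((12 + 9)/6) = 3.
  m_6 = 6*3 - 9 = 9, d_6 = (159 - 9^2)/6 = 78/6 = 13, a_6 = floor((12 + 9)/13) = 1.
  m_7 = 13*1 - 9 = 4, d_7 = (159 - 4^2)/13 = 143/13 = 11, a_7 = floor((12 + 4)/11) = 1.
  m_8 = 11*1 - 4 = 7, d_8 = (159 - 7^2)/11 = 110/11 = 10, a_8 = floor((12 + 7)/10) = 1.
  m_9 = 10*1 - 7 = 3, d_9 = (159 - 3^2)/10 = 150/10 = 15, a_9 = floor((12 + 3)/15) = 1.
  m_10 = 15*1 - 3 = 12, d_10 = (159 - 12^2)/15 = 15/15 = 1, a_10 = floor((12 + 12)/1) = 24.
  m_11 = 1*24 - 12 = 12, d_11 = (159 - 12^2)/1 = 15/1 = 15: (m_11, d_11) = (m_1, d_1) = (12, 15), so from here the quotients repeat a_1, ..., a_10; the period length is 10.
So sqrt(159) = [12; (1, 1, 1, 1, 3, 1, 1, 1, 1, 24)] with period length k = 10.
k is even, so the fundamental solution of x^2 - 159y^2 = 1 is (p_{k-1}, q_{k-1}) = (p_9, q_9); compute convergents through index 9.
Convergents (p_i = a_i*p_{i-1} + p_{i-2}, q_i = a_i*q_{i-1} + q_{i-2} with p_{-2}=0, p_{-1}=1, q_{-2}=1, q_{-1}=0):
  i=0: a_0=12, p_0 = 12*1 + 0 = 12, q_0 = 12*0 + 1 = 1.
  i=1: a_1=1, p_1 = 1*12 + 1 = 13, q_1 = 1*1 + 0 = 1.
  i=2: a_2=1, p_2 = 1*13 + 12 = 25, q_2 = 1*1 + 1 = 2.
  i=3: a_3=1, p_3 = 1*25 + 13 = 38, q_3 = 1*2 + 1 = 3.
  i=4: a_4=1, p_4 = 1*38 + 25 = 63, q_4 = 1*3 + 2 = 5.
  i=5: a_5=3, p_5 = 3*63 + 38 = 227, q_5 = 3*5 + 3 = 18.
  i=6: a_6=1, p_6 = 1*227 + 63 = 290, q_6 = 1*18 + 5 = 23.
  i=7: a_7=1, p_7 = 1*290 + 227 = 517, q_7 = 1*23 + 18 = 41.
  i=8: a_8=1, p_8 = 1*517 + 290 = 807, q_8 = 1*41 + 23 = 64.
  i=9: a_9=1, p_9 = 1*807 + 517 = 1324, q_9 = 1*64 + 41 = 105.
Check: 1324^2 - 159*105^2 = 1752976 - 1752975 = 1, so (x, y) = (1324, 105) solves the equation, and by the theorem it is the least positive solution.

(x, y) = (1324, 105)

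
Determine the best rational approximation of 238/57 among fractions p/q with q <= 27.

71/17

Expand x = 238/57 as a continued fraction with the Euclidean algorithm:
  238 = 4*57 + 10, so a_0 = 4.
  57 = 5*10 + 7, so a_1 = 5.
  10 = 1*7 + 3, so a_2 = 1.
  7 = 2*3 + 1, so a_3 = 2.
  3 = 3*1 + 0, so a_4 = 3.
so x = [4; 5, 1, 2, 3].
Convergents (p_i = a_i*p_{i-1} + p_{i-2}, q_i = a_i*q_{i-1} + q_{i-2} with p_{-2}=0, p_{-1}=1, q_{-2}=1, q_{-1}=0), until the denominator exceeds 27:
  i=0: a_0=4, p_0 = 4*1 + 0 = 4, q_0 = 4*0 + 1 = 1.
  i=1: a_1=5, p_1 = 5*4 + 1 = 21, q_1 = 5*1 + 0 = 5.
  i=2: a_2=1, p_2 = 1*21 + 4 = 25, q_2 = 1*5 + 1 = 6.
  i=3: a_3=2, p_3 = 2*25 + 21 = 71, q_3 = 2*6 + 5 = 17.
  i=4: a_4=3, p_4 = 3*71 + 25 = 238, q_4 = 3*17 + 6 = 57.
q_4 = 57 > 27, so the last convergent with denominator <= 27 is p_3/q_3 = 71/17.
The closest fraction with denominator <= 27 is either p_3/q_3 or the intermediate fraction (k*p_3 + p_2)/(k*q_3 + q_2) with the largest k >= 1 whose denominator stays <= 27; these approach x as k grows, and every other convergent or intermediate fraction in range is farther away.
Largest k: floor((27 - q_2)/q_3) = floor((27 - 6)/17) = 1.
That gives (1*71 + 25)/(1*17 + 6) = 96/23.
Compare the errors: |x - 71/17| = |238*17 - 71*57|/(57*17) = 1/969, and |x - 96/23| = |238*23 - 96*57|/(57*23) = 2/1311.
Cross-multiplying, 1*1311 = 1311 < 1938 = 2*969, so 1/969 is smaller: the convergent 71/17 is closer to x than 96/23.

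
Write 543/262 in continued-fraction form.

[2; 13, 1, 3, 1, 3]

Run the Euclidean algorithm on 543 and 262; the successive quotients are the partial quotients a_0, a_1, ... (each step inverts the fractional part left over by the previous one):
  543 = 2*262 + 19, so a_0 = 2.
  262 = 13*19 + 15, so a_1 = 13.
  19 = 1*15 + 4, so a_2 = 1.
  15 = 3*4 + 3, so a_3 = 3.
  4 = 1*3 + 1, so a_4 = 1.
  3 = 3*1 + 0, so a_5 = 3.
The remainder reaches 0 after 6 divisions, so the expansion has 6 partial quotients, read off in order.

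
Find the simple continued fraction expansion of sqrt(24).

[4; (1, 8)]

Write x_i = (sqrt(24) + m_i)/d_i with (m_0, d_0) = (0, 1). a_0 = floor(sqrt(24)) = 4, since 4^2 = 16 <= 24 < 25 = 5^2.
Iterate m_{i+1} = d_i*a_i - m_i, d_{i+1} = (24 - m_{i+1}^2)/d_i, a_{i+1} = floor((a_0 + m_{i+1})/d_{i+1}):
  m_1 = 1*4 - 0 = 4, d_1 = (24 - 4^2)/1 = 8/1 = 8, a_1 = floor((4 + 4)/8) = 1.
  m_2 = 8*1 - 4 = 4, d_2 = (24 - 4^2)/8 = 8/8 = 1, a_2 = floor((4 + 4)/1) = 8.
  m_3 = 1*8 - 4 = 4, d_3 = (24 - 4^2)/1 = 8/1 = 8: (m_3, d_3) = (m_1, d_1) = (4, 8), so from here the quotients repeat a_1, a_2; the period length is 2.
Hence the expansion of sqrt(24) is a_0 = 4 followed by the repeating block 1, 8 (period 2).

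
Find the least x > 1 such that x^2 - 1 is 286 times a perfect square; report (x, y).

(x, y) = (561835, 33222)

First expand sqrt(286) as a continued fraction. With x_i = (sqrt(286) + m_i)/d_i and (m_0, d_0) = (0, 1): a_0 = floor(sqrt(286)) = 16, since 16^2 = 256 <= 286 < 289 = 17^2.
Iterate m_{i+1} = d_i*a_i - m_i, d_{i+1} = (286 - m_{i+1}^2)/d_i, a_{i+1} = floor((a_0 + m_{i+1})/d_{i+1}):
  m_1 = 1*16 - 0 = 16, d_1 = (286 - 16^2)/1 = 30/1 = 30, a_1 = floor((16 + 16)/30) = 1.
  m_2 = 30*1 - 16 = 14, d_2 = (286 - 14^2)/30 = 90/30 = 3, a_2 = floor((16 + 14)/3) = 10.
  m_3 = 3*10 - 14 = 16, d_3 = (286 - 16^2)/3 = 30/3 = 10, a_3 = floor((16 + 16)/10) = 3.
  m_4 = 10*3 - 16 = 14, d_4 = (286 - 14^2)/10 = 90/10 = 9, a_4 = floor((16 + 14)/9) = 3.
  m_5 = 9*3 - 14 = 13, d_5 = (286 - 13^2)/9 = 117/9 = 13, a_5 = floor((16 + 13)/13) = 2.
  m_6 = 13*2 - 13 = 13, d_6 = (286 - 13^2)/13 = 117/13 = 9, a_6 = floor((16 + 13)/9) = 3.
  m_7 = 9*3 - 13 = 14, d_7 = (286 - 14^2)/9 = 90/9 = 10, a_7 = floor((16 + 14)/10) = 3.
  m_8 = 10*3 - 14 = 16, d_8 = (286 - 16^2)/10 = 30/10 = 3, a_8 = floor((16 + 16)/3) = 10.
  m_9 = 3*10 - 16 = 14, d_9 = (286 - 14^2)/3 = 90/3 = 30, a_9 = floor((16 + 14)/30) = 1.
  m_10 = 30*1 - 14 = 16, d_10 = (286 - 16^2)/30 = 30/30 = 1, a_10 = floor((16 + 16)/1) = 32.
  m_11 = 1*32 - 16 = 16, d_11 = (286 - 16^2)/1 = 30/1 = 30: (m_11, d_11) = (m_1, d_1) = (16, 30), so from here the quotients repeat a_1, ..., a_10; the period length is 10.
So sqrt(286) = [16; (1, 10, 3, 3, 2, 3, 3, 10, 1, 32)] with period length k = 10.
k is even, so the fundamental solution of x^2 - 286y^2 = 1 is (p_{k-1}, q_{k-1}) = (p_9, q_9); compute convergents through index 9.
Convergents (p_i = a_i*p_{i-1} + p_{i-2}, q_i = a_i*q_{i-1} + q_{i-2} with p_{-2}=0, p_{-1}=1, q_{-2}=1, q_{-1}=0):
  i=0: a_0=16, p_0 = 16*1 + 0 = 16, q_0 = 16*0 + 1 = 1.
  i=1: a_1=1, p_1 = 1*16 + 1 = 17, q_1 = 1*1 + 0 = 1.
  i=2: a_2=10, p_2 = 10*17 + 16 = 186, q_2 = 10*1 + 1 = 11.
  i=3: a_3=3, p_3 = 3*186 + 17 = 575, q_3 = 3*11 + 1 = 34.
  i=4: a_4=3, p_4 = 3*575 + 186 = 1911, q_4 = 3*34 + 11 = 113.
  i=5: a_5=2, p_5 = 2*1911 + 575 = 4397, q_5 = 2*113 + 34 = 260.
  i=6: a_6=3, p_6 = 3*4397 + 1911 = 15102, q_6 = 3*260 + 113 = 893.
  i=7: a_7=3, p_7 = 3*15102 + 4397 = 49703, q_7 = 3*893 + 260 = 2939.
  i=8: a_8=10, p_8 = 10*49703 + 15102 = 512132, q_8 = 10*2939 + 893 = 30283.
  i=9: a_9=1, p_9 = 1*512132 + 49703 = 561835, q_9 = 1*30283 + 2939 = 33222.
Check: 561835^2 - 286*33222^2 = 315658567225 - 315658567224 = 1, so (x, y) = (561835, 33222) solves the equation, and by the theorem it is the least positive solution.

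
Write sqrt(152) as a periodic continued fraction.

Write x_i = (sqrt(152) + m_i)/d_i with (m_0, d_0) = (0, 1). a_0 = floor(sqrt(152)) = 12, since 12^2 = 144 <= 152 < 169 = 13^2.
Iterate m_{i+1} = d_i*a_i - m_i, d_{i+1} = (152 - m_{i+1}^2)/d_i, a_{i+1} = floor((a_0 + m_{i+1})/d_{i+1}):
  m_1 = 1*12 - 0 = 12, d_1 = (152 - 12^2)/1 = 8/1 = 8, a_1 = floor((12 + 12)/8) = 3.
  m_2 = 8*3 - 12 = 12, d_2 = (152 - 12^2)/8 = 8/8 = 1, a_2 = floor((12 + 12)/1) = 24.
  m_3 = 1*24 - 12 = 12, d_3 = (152 - 12^2)/1 = 8/1 = 8: (m_3, d_3) = (m_1, d_1) = (12, 8), so from here the quotients repeat a_1, a_2; the period length is 2.
Hence the expansion of sqrt(152) is a_0 = 12 followed by the repeating block 3, 24 (period 2).

[12; (3, 24)]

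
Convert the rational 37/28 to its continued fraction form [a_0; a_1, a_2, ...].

Run the Euclidean algorithm on 37 and 28; the successive quotients are the partial quotients a_0, a_1, ... (each step inverts the fractional part left over by the previous one):
  37 = 1*28 + 9, so a_0 = 1.
  28 = 3*9 + 1, so a_1 = 3.
  9 = 9*1 + 0, so a_2 = 9.
The remainder reaches 0 after 3 divisions, so the expansion has 3 partial quotients, read off in order.

[1; 3, 9]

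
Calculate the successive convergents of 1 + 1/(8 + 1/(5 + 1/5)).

1/1, 9/8, 46/41, 239/213

Using the convergent recurrence p_i = a_i*p_{i-1} + p_{i-2}, q_i = a_i*q_{i-1} + q_{i-2} with p_{-2}=0, p_{-1}=1, q_{-2}=1, q_{-1}=0:
  i=0: a_0=1, p_0 = 1*1 + 0 = 1, q_0 = 1*0 + 1 = 1.
  i=1: a_1=8, p_1 = 8*1 + 1 = 9, q_1 = 8*1 + 0 = 8.
  i=2: a_2=5, p_2 = 5*9 + 1 = 46, q_2 = 5*8 + 1 = 41.
  i=3: a_3=5, p_3 = 5*46 + 9 = 239, q_3 = 5*41 + 8 = 213.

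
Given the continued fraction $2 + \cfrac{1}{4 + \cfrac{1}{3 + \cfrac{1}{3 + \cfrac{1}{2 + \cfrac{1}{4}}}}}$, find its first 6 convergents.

2/1, 9/4, 29/13, 96/43, 221/99, 980/439

Using the convergent recurrence p_i = a_i*p_{i-1} + p_{i-2}, q_i = a_i*q_{i-1} + q_{i-2} with p_{-2}=0, p_{-1}=1, q_{-2}=1, q_{-1}=0:
  i=0: a_0=2, p_0 = 2*1 + 0 = 2, q_0 = 2*0 + 1 = 1.
  i=1: a_1=4, p_1 = 4*2 + 1 = 9, q_1 = 4*1 + 0 = 4.
  i=2: a_2=3, p_2 = 3*9 + 2 = 29, q_2 = 3*4 + 1 = 13.
  i=3: a_3=3, p_3 = 3*29 + 9 = 96, q_3 = 3*13 + 4 = 43.
  i=4: a_4=2, p_4 = 2*96 + 29 = 221, q_4 = 2*43 + 13 = 99.
  i=5: a_5=4, p_5 = 4*221 + 96 = 980, q_5 = 4*99 + 43 = 439.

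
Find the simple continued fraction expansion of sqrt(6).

Write x_i = (sqrt(6) + m_i)/d_i with (m_0, d_0) = (0, 1). a_0 = floor(sqrt(6)) = 2, since 2^2 = 4 <= 6 < 9 = 3^2.
Iterate m_{i+1} = d_i*a_i - m_i, d_{i+1} = (6 - m_{i+1}^2)/d_i, a_{i+1} = floor((a_0 + m_{i+1})/d_{i+1}):
  m_1 = 1*2 - 0 = 2, d_1 = (6 - 2^2)/1 = 2/1 = 2, a_1 = floor((2 + 2)/2) = 2.
  m_2 = 2*2 - 2 = 2, d_2 = (6 - 2^2)/2 = 2/2 = 1, a_2 = floor((2 + 2)/1) = 4.
  m_3 = 1*4 - 2 = 2, d_3 = (6 - 2^2)/1 = 2/1 = 2: (m_3, d_3) = (m_1, d_1) = (2, 2), so from here the quotients repeat a_1, a_2; the period length is 2.
Hence the expansion of sqrt(6) is a_0 = 2 followed by the repeating block 2, 4 (period 2).

[2; (2, 4)]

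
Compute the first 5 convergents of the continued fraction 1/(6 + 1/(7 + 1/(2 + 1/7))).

Using the convergent recurrence p_i = a_i*p_{i-1} + p_{i-2}, q_i = a_i*q_{i-1} + q_{i-2} with p_{-2}=0, p_{-1}=1, q_{-2}=1, q_{-1}=0:
  i=0: a_0=0, p_0 = 0*1 + 0 = 0, q_0 = 0*0 + 1 = 1.
  i=1: a_1=6, p_1 = 6*0 + 1 = 1, q_1 = 6*1 + 0 = 6.
  i=2: a_2=7, p_2 = 7*1 + 0 = 7, q_2 = 7*6 + 1 = 43.
  i=3: a_3=2, p_3 = 2*7 + 1 = 15, q_3 = 2*43 + 6 = 92.
  i=4: a_4=7, p_4 = 7*15 + 7 = 112, q_4 = 7*92 + 43 = 687.

0/1, 1/6, 7/43, 15/92, 112/687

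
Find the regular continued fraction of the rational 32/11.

[2; 1, 10]

Run the Euclidean algorithm on 32 and 11; the successive quotients are the partial quotients a_0, a_1, ... (each step inverts the fractional part left over by the previous one):
  32 = 2*11 + 10, so a_0 = 2.
  11 = 1*10 + 1, so a_1 = 1.
  10 = 10*1 + 0, so a_2 = 10.
The remainder reaches 0 after 3 divisions, so the expansion has 3 partial quotients, read off in order.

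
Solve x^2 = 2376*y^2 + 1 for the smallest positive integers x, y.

First expand sqrt(2376) as a continued fraction. With x_i = (sqrt(2376) + m_i)/d_i and (m_0, d_0) = (0, 1): a_0 = floor(sqrt(2376)) = 48, since 48^2 = 2304 <= 2376 < 2401 = 49^2.
Iterate m_{i+1} = d_i*a_i - m_i, d_{i+1} = (2376 - m_{i+1}^2)/d_i, a_{i+1} = floor((a_0 + m_{i+1})/d_{i+1}):
  m_1 = 1*48 - 0 = 48, d_1 = (2376 - 48^2)/1 = 72/1 = 72, a_1 = floor((48 + 48)/72) = 1.
  m_2 = 72*1 - 48 = 24, d_2 = (2376 - 24^2)/72 = 1800/72 = 25, a_2 = floor((48 + 24)/25) = 2.
  m_3 = 25*2 - 24 = 26, d_3 = (2376 - 26^2)/25 = 1700/25 = 68, a_3 = floor((48 + 26)/68) = 1.
  m_4 = 68*1 - 26 = 42, d_4 = (2376 - 42^2)/68 = 612/68 = 9, a_4 = floor((48 + 42)/9) = 10.
  m_5 = 9*10 - 42 = 48, d_5 = (2376 - 48^2)/9 = 72/9 = 8, a_5 = floor((48 + 48)/8) = 12.
  m_6 = 8*12 - 48 = 48, d_6 = (2376 - 48^2)/8 = 72/8 = 9, a_6 = floor((48 + 48)/9) = 10.
  m_7 = 9*10 - 48 = 42, d_7 = (2376 - 42^2)/9 = 612/9 = 68, a_7 = floor((48 + 42)/68) = 1.
  m_8 = 68*1 - 42 = 26, d_8 = (2376 - 26^2)/68 = 1700/68 = 25, a_8 = floor((48 + 26)/25) = 2.
  m_9 = 25*2 - 26 = 24, d_9 = (2376 - 24^2)/25 = 1800/25 = 72, a_9 = floor((48 + 24)/72) = 1.
  m_10 = 72*1 - 24 = 48, d_10 = (2376 - 48^2)/72 = 72/72 = 1, a_10 = floor((48 + 48)/1) = 96.
  m_11 = 1*96 - 48 = 48, d_11 = (2376 - 48^2)/1 = 72/1 = 72: (m_11, d_11) = (m_1, d_1) = (48, 72), so from here the quotients repeat a_1, ..., a_10; the period length is 10.
So sqrt(2376) = [48; (1, 2, 1, 10, 12, 10, 1, 2, 1, 96)] with period length k = 10.
k is even, so the fundamental solution of x^2 - 2376y^2 = 1 is (p_{k-1}, q_{k-1}) = (p_9, q_9); compute convergents through index 9.
Convergents (p_i = a_i*p_{i-1} + p_{i-2}, q_i = a_i*q_{i-1} + q_{i-2} with p_{-2}=0, p_{-1}=1, q_{-2}=1, q_{-1}=0):
  i=0: a_0=48, p_0 = 48*1 + 0 = 48, q_0 = 48*0 + 1 = 1.
  i=1: a_1=1, p_1 = 1*48 + 1 = 49, q_1 = 1*1 + 0 = 1.
  i=2: a_2=2, p_2 = 2*49 + 48 = 146, q_2 = 2*1 + 1 = 3.
  i=3: a_3=1, p_3 = 1*146 + 49 = 195, q_3 = 1*3 + 1 = 4.
  i=4: a_4=10, p_4 = 10*195 + 146 = 2096, q_4 = 10*4 + 3 = 43.
  i=5: a_5=12, p_5 = 12*2096 + 195 = 25347, q_5 = 12*43 + 4 = 520.
  i=6: a_6=10, p_6 = 10*25347 + 2096 = 255566, q_6 = 10*520 + 43 = 5243.
  i=7: a_7=1, p_7 = 1*255566 + 25347 = 280913, q_7 = 1*5243 + 520 = 5763.
  i=8: a_8=2, p_8 = 2*280913 + 255566 = 817392, q_8 = 2*5763 + 5243 = 16769.
  i=9: a_9=1, p_9 = 1*817392 + 280913 = 1098305, q_9 = 1*16769 + 5763 = 22532.
Check: 1098305^2 - 2376*22532^2 = 1206273873025 - 1206273873024 = 1, so (x, y) = (1098305, 22532) solves the equation, and by the theorem it is the least positive solution.

(x, y) = (1098305, 22532)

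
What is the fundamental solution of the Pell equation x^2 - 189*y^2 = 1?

(x, y) = (55, 4)

First expand sqrt(189) as a continued fraction. With x_i = (sqrt(189) + m_i)/d_i and (m_0, d_0) = (0, 1): a_0 = floor(sqrt(189)) = 13, since 13^2 = 169 <= 189 < 196 = 14^2.
Iterate m_{i+1} = d_i*a_i - m_i, d_{i+1} = (189 - m_{i+1}^2)/d_i, a_{i+1} = floor((a_0 + m_{i+1})/d_{i+1}):
  m_1 = 1*13 - 0 = 13, d_1 = (189 - 13^2)/1 = 20/1 = 20, a_1 = floor((13 + 13)/20) = 1.
  m_2 = 20*1 - 13 = 7, d_2 = (189 - 7^2)/20 = 140/20 = 7, a_2 = floor((13 + 7)/7) = 2.
  m_3 = 7*2 - 7 = 7, d_3 = (189 - 7^2)/7 = 140/7 = 20, a_3 = floor((13 + 7)/20) = 1.
  m_4 = 20*1 - 7 = 13, d_4 = (189 - 13^2)/20 = 20/20 = 1, a_4 = floor((13 + 13)/1) = 26.
  m_5 = 1*26 - 13 = 13, d_5 = (189 - 13^2)/1 = 20/1 = 20: (m_5, d_5) = (m_1, d_1) = (13, 20), so from here the quotients repeat a_1, ..., a_4; the period length is 4.
So sqrt(189) = [13; (1, 2, 1, 26)] with period length k = 4.
k is even, so the fundamental solution of x^2 - 189y^2 = 1 is (p_{k-1}, q_{k-1}) = (p_3, q_3); compute convergents through index 3.
Convergents (p_i = a_i*p_{i-1} + p_{i-2}, q_i = a_i*q_{i-1} + q_{i-2} with p_{-2}=0, p_{-1}=1, q_{-2}=1, q_{-1}=0):
  i=0: a_0=13, p_0 = 13*1 + 0 = 13, q_0 = 13*0 + 1 = 1.
  i=1: a_1=1, p_1 = 1*13 + 1 = 14, q_1 = 1*1 + 0 = 1.
  i=2: a_2=2, p_2 = 2*14 + 13 = 41, q_2 = 2*1 + 1 = 3.
  i=3: a_3=1, p_3 = 1*41 + 14 = 55, q_3 = 1*3 + 1 = 4.
Check: 55^2 - 189*4^2 = 3025 - 3024 = 1, so (x, y) = (55, 4) solves the equation, and by the theorem it is the least positive solution.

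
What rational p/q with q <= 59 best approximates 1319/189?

328/47

Expand x = 1319/189 as a continued fraction with the Euclidean algorithm:
  1319 = 6*189 + 185, so a_0 = 6.
  189 = 1*185 + 4, so a_1 = 1.
  185 = 46*4 + 1, so a_2 = 46.
  4 = 4*1 + 0, so a_3 = 4.
so x = [6; 1, 46, 4].
Convergents (p_i = a_i*p_{i-1} + p_{i-2}, q_i = a_i*q_{i-1} + q_{i-2} with p_{-2}=0, p_{-1}=1, q_{-2}=1, q_{-1}=0), until the denominator exceeds 59:
  i=0: a_0=6, p_0 = 6*1 + 0 = 6, q_0 = 6*0 + 1 = 1.
  i=1: a_1=1, p_1 = 1*6 + 1 = 7, q_1 = 1*1 + 0 = 1.
  i=2: a_2=46, p_2 = 46*7 + 6 = 328, q_2 = 46*1 + 1 = 47.
  i=3: a_3=4, p_3 = 4*328 + 7 = 1319, q_3 = 4*47 + 1 = 189.
q_3 = 189 > 59, so the last convergent with denominator <= 59 is p_2/q_2 = 328/47.
The closest fraction with denominator <= 59 is either p_2/q_2 or the intermediate fraction (k*p_2 + p_1)/(k*q_2 + q_1) with the largest k >= 1 whose denominator stays <= 59; these approach x as k grows, and every other convergent or intermediate fraction in range is farther away.
Largest k: floor((59 - q_1)/q_2) = floor((59 - 1)/47) = 1.
That gives (1*328 + 7)/(1*47 + 1) = 335/48.
Compare the errors: |x - 328/47| = |1319*47 - 328*189|/(189*47) = 1/8883, and |x - 335/48| = |1319*48 - 335*189|/(189*48) = 3/9072.
Cross-multiplying, 1*9072 = 9072 < 26649 = 3*8883, so 1/8883 is smaller: the convergent 328/47 is closer to x than 335/48.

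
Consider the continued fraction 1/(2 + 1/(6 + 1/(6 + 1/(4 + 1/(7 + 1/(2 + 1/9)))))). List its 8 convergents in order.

Using the convergent recurrence p_i = a_i*p_{i-1} + p_{i-2}, q_i = a_i*q_{i-1} + q_{i-2} with p_{-2}=0, p_{-1}=1, q_{-2}=1, q_{-1}=0:
  i=0: a_0=0, p_0 = 0*1 + 0 = 0, q_0 = 0*0 + 1 = 1.
  i=1: a_1=2, p_1 = 2*0 + 1 = 1, q_1 = 2*1 + 0 = 2.
  i=2: a_2=6, p_2 = 6*1 + 0 = 6, q_2 = 6*2 + 1 = 13.
  i=3: a_3=6, p_3 = 6*6 + 1 = 37, q_3 = 6*13 + 2 = 80.
  i=4: a_4=4, p_4 = 4*37 + 6 = 154, q_4 = 4*80 + 13 = 333.
  i=5: a_5=7, p_5 = 7*154 + 37 = 1115, q_5 = 7*333 + 80 = 2411.
  i=6: a_6=2, p_6 = 2*1115 + 154 = 2384, q_6 = 2*2411 + 333 = 5155.
  i=7: a_7=9, p_7 = 9*2384 + 1115 = 22571, q_7 = 9*5155 + 2411 = 48806.

0/1, 1/2, 6/13, 37/80, 154/333, 1115/2411, 2384/5155, 22571/48806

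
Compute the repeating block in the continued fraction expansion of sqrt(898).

[29; (1, 28, 1, 58)]

Write x_i = (sqrt(898) + m_i)/d_i with (m_0, d_0) = (0, 1). a_0 = floor(sqrt(898)) = 29, since 29^2 = 841 <= 898 < 900 = 30^2.
Iterate m_{i+1} = d_i*a_i - m_i, d_{i+1} = (898 - m_{i+1}^2)/d_i, a_{i+1} = floor((a_0 + m_{i+1})/d_{i+1}):
  m_1 = 1*29 - 0 = 29, d_1 = (898 - 29^2)/1 = 57/1 = 57, a_1 = floor((29 + 29)/57) = 1.
  m_2 = 57*1 - 29 = 28, d_2 = (898 - 28^2)/57 = 114/57 = 2, a_2 = floor((29 + 28)/2) = 28.
  m_3 = 2*28 - 28 = 28, d_3 = (898 - 28^2)/2 = 114/2 = 57, a_3 = floor((29 + 28)/57) = 1.
  m_4 = 57*1 - 28 = 29, d_4 = (898 - 29^2)/57 = 57/57 = 1, a_4 = floor((29 + 29)/1) = 58.
  m_5 = 1*58 - 29 = 29, d_5 = (898 - 29^2)/1 = 57/1 = 57: (m_5, d_5) = (m_1, d_1) = (29, 57), so from here the quotients repeat a_1, ..., a_4; the period length is 4.
Hence the expansion of sqrt(898) is a_0 = 29 followed by the repeating block 1, 28, 1, 58 (period 4).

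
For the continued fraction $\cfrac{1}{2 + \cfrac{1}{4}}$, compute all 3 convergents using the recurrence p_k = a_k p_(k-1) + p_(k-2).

0/1, 1/2, 4/9

Using the convergent recurrence p_i = a_i*p_{i-1} + p_{i-2}, q_i = a_i*q_{i-1} + q_{i-2} with p_{-2}=0, p_{-1}=1, q_{-2}=1, q_{-1}=0:
  i=0: a_0=0, p_0 = 0*1 + 0 = 0, q_0 = 0*0 + 1 = 1.
  i=1: a_1=2, p_1 = 2*0 + 1 = 1, q_1 = 2*1 + 0 = 2.
  i=2: a_2=4, p_2 = 4*1 + 0 = 4, q_2 = 4*2 + 1 = 9.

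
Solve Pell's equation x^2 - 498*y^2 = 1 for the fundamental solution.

First expand sqrt(498) as a continued fraction. With x_i = (sqrt(498) + m_i)/d_i and (m_0, d_0) = (0, 1): a_0 = floor(sqrt(498)) = 22, since 22^2 = 484 <= 498 < 529 = 23^2.
Iterate m_{i+1} = d_i*a_i - m_i, d_{i+1} = (498 - m_{i+1}^2)/d_i, a_{i+1} = floor((a_0 + m_{i+1})/d_{i+1}):
  m_1 = 1*22 - 0 = 22, d_1 = (498 - 22^2)/1 = 14/1 = 14, a_1 = floor((22 + 22)/14) = 3.
  m_2 = 14*3 - 22 = 20, d_2 = (498 - 20^2)/14 = 98/14 = 7, a_2 = floor((22 + 20)/7) = 6.
  m_3 = 7*6 - 20 = 22, d_3 = (498 - 22^2)/7 = 14/7 = 2, a_3 = floor((22 + 22)/2) = 22.
  m_4 = 2*22 - 22 = 22, d_4 = (498 - 22^2)/2 = 14/2 = 7, a_4 = floor((22 + 22)/7) = 6.
  m_5 = 7*6 - 22 = 20, d_5 = (498 - 20^2)/7 = 98/7 = 14, a_5 = floor((22 + 20)/14) = 3.
  m_6 = 14*3 - 20 = 22, d_6 = (498 - 22^2)/14 = 14/14 = 1, a_6 = floor((22 + 22)/1) = 44.
  m_7 = 1*44 - 22 = 22, d_7 = (498 - 22^2)/1 = 14/1 = 14: (m_7, d_7) = (m_1, d_1) = (22, 14), so from here the quotients repeat a_1, ..., a_6; the period length is 6.
So sqrt(498) = [22; (3, 6, 22, 6, 3, 44)] with period length k = 6.
k is even, so the fundamental solution of x^2 - 498y^2 = 1 is (p_{k-1}, q_{k-1}) = (p_5, q_5); compute convergents through index 5.
Convergents (p_i = a_i*p_{i-1} + p_{i-2}, q_i = a_i*q_{i-1} + q_{i-2} with p_{-2}=0, p_{-1}=1, q_{-2}=1, q_{-1}=0):
  i=0: a_0=22, p_0 = 22*1 + 0 = 22, q_0 = 22*0 + 1 = 1.
  i=1: a_1=3, p_1 = 3*22 + 1 = 67, q_1 = 3*1 + 0 = 3.
  i=2: a_2=6, p_2 = 6*67 + 22 = 424, q_2 = 6*3 + 1 = 19.
  i=3: a_3=22, p_3 = 22*424 + 67 = 9395, q_3 = 22*19 + 3 = 421.
  i=4: a_4=6, p_4 = 6*9395 + 424 = 56794, q_4 = 6*421 + 19 = 2545.
  i=5: a_5=3, p_5 = 3*56794 + 9395 = 179777, q_5 = 3*2545 + 421 = 8056.
Check: 179777^2 - 498*8056^2 = 32319769729 - 32319769728 = 1, so (x, y) = (179777, 8056) solves the equation, and by the theorem it is the least positive solution.

(x, y) = (179777, 8056)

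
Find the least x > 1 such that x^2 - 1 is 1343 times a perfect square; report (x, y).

(x, y) = (388128, 10591)

First expand sqrt(1343) as a continued fraction. With x_i = (sqrt(1343) + m_i)/d_i and (m_0, d_0) = (0, 1): a_0 = floor(sqrt(1343)) = 36, since 36^2 = 1296 <= 1343 < 1369 = 37^2.
Iterate m_{i+1} = d_i*a_i - m_i, d_{i+1} = (1343 - m_{i+1}^2)/d_i, a_{i+1} = floor((a_0 + m_{i+1})/d_{i+1}):
  m_1 = 1*36 - 0 = 36, d_1 = (1343 - 36^2)/1 = 47/1 = 47, a_1 = floor((36 + 36)/47) = 1.
  m_2 = 47*1 - 36 = 11, d_2 = (1343 - 11^2)/47 = 1222/47 = 26, a_2 = floor((36 + 11)/26) = 1.
  m_3 = 26*1 - 11 = 15, d_3 = (1343 - 15^2)/26 = 1118/26 = 43, a_3 = floor((36 + 15)/43) = 1.
  m_4 = 43*1 - 15 = 28, d_4 = (1343 - 28^2)/43 = 559/43 = 13, a_4 = floor((36 + 28)/13) = 4.
  m_5 = 13*4 - 28 = 24, d_5 = (1343 - 24^2)/13 = 767/13 = 59, a_5 = floor((36 + 24)/59) = 1.
  m_6 = 59*1 - 24 = 35, d_6 = (1343 - 35^2)/59 = 118/59 = 2, a_6 = floor((36 + 35)/2) = 35.
  m_7 = 2*35 - 35 = 35, d_7 = (1343 - 35^2)/2 = 118/2 = 59, a_7 = floor((36 + 35)/59) = 1.
  m_8 = 59*1 - 35 = 24, d_8 = (1343 - 24^2)/59 = 767/59 = 13, a_8 = floor((36 + 24)/13) = 4.
  m_9 = 13*4 - 24 = 28, d_9 = (1343 - 28^2)/13 = 559/13 = 43, a_9 = floor((36 + 28)/43) = 1.
  m_10 = 43*1 - 28 = 15, d_10 = (1343 - 15^2)/43 = 1118/43 = 26, a_10 = floor((36 + 15)/26) = 1.
  m_11 = 26*1 - 15 = 11, d_11 = (1343 - 11^2)/26 = 1222/26 = 47, a_11 = floor((36 + 11)/47) = 1.
  m_12 = 47*1 - 11 = 36, d_12 = (1343 - 36^2)/47 = 47/47 = 1, a_12 = floor((36 + 36)/1) = 72.
  m_13 = 1*72 - 36 = 36, d_13 = (1343 - 36^2)/1 = 47/1 = 47: (m_13, d_13) = (m_1, d_1) = (36, 47), so from here the quotients repeat a_1, ..., a_12; the period length is 12.
So sqrt(1343) = [36; (1, 1, 1, 4, 1, 35, 1, 4, 1, 1, 1, 72)] with period length k = 12.
k is even, so the fundamental solution of x^2 - 1343y^2 = 1 is (p_{k-1}, q_{k-1}) = (p_11, q_11); compute convergents through index 11.
Convergents (p_i = a_i*p_{i-1} + p_{i-2}, q_i = a_i*q_{i-1} + q_{i-2} with p_{-2}=0, p_{-1}=1, q_{-2}=1, q_{-1}=0):
  i=0: a_0=36, p_0 = 36*1 + 0 = 36, q_0 = 36*0 + 1 = 1.
  i=1: a_1=1, p_1 = 1*36 + 1 = 37, q_1 = 1*1 + 0 = 1.
  i=2: a_2=1, p_2 = 1*37 + 36 = 73, q_2 = 1*1 + 1 = 2.
  i=3: a_3=1, p_3 = 1*73 + 37 = 110, q_3 = 1*2 + 1 = 3.
  i=4: a_4=4, p_4 = 4*110 + 73 = 513, q_4 = 4*3 + 2 = 14.
  i=5: a_5=1, p_5 = 1*513 + 110 = 623, q_5 = 1*14 + 3 = 17.
  i=6: a_6=35, p_6 = 35*623 + 513 = 22318, q_6 = 35*17 + 14 = 609.
  i=7: a_7=1, p_7 = 1*22318 + 623 = 22941, q_7 = 1*609 + 17 = 626.
  i=8: a_8=4, p_8 = 4*22941 + 22318 = 114082, q_8 = 4*626 + 609 = 3113.
  i=9: a_9=1, p_9 = 1*114082 + 22941 = 137023, q_9 = 1*3113 + 626 = 3739.
  i=10: a_10=1, p_10 = 1*137023 + 114082 = 251105, q_10 = 1*3739 + 3113 = 6852.
  i=11: a_11=1, p_11 = 1*251105 + 137023 = 388128, q_11 = 1*6852 + 3739 = 10591.
Check: 388128^2 - 1343*10591^2 = 150643344384 - 150643344383 = 1, so (x, y) = (388128, 10591) solves the equation, and by the theorem it is the least positive solution.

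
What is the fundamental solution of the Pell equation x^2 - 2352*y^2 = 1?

First expand sqrt(2352) as a continued fraction. With x_i = (sqrt(2352) + m_i)/d_i and (m_0, d_0) = (0, 1): a_0 = floor(sqrt(2352)) = 48, since 48^2 = 2304 <= 2352 < 2401 = 49^2.
Iterate m_{i+1} = d_i*a_i - m_i, d_{i+1} = (2352 - m_{i+1}^2)/d_i, a_{i+1} = floor((a_0 + m_{i+1})/d_{i+1}):
  m_1 = 1*48 - 0 = 48, d_1 = (2352 - 48^2)/1 = 48/1 = 48, a_1 = floor((48 + 48)/48) = 2.
  m_2 = 48*2 - 48 = 48, d_2 = (2352 - 48^2)/48 = 48/48 = 1, a_2 = floor((48 + 48)/1) = 96.
  m_3 = 1*96 - 48 = 48, d_3 = (2352 - 48^2)/1 = 48/1 = 48: (m_3, d_3) = (m_1, d_1) = (48, 48), so from here the quotients repeat a_1, a_2; the period length is 2.
So sqrt(2352) = [48; (2, 96)] with period length k = 2.
k is even, so the fundamental solution of x^2 - 2352y^2 = 1 is (p_{k-1}, q_{k-1}) = (p_1, q_1); compute convergents through index 1.
Convergents (p_i = a_i*p_{i-1} + p_{i-2}, q_i = a_i*q_{i-1} + q_{i-2} with p_{-2}=0, p_{-1}=1, q_{-2}=1, q_{-1}=0):
  i=0: a_0=48, p_0 = 48*1 + 0 = 48, q_0 = 48*0 + 1 = 1.
  i=1: a_1=2, p_1 = 2*48 + 1 = 97, q_1 = 2*1 + 0 = 2.
Check: 97^2 - 2352*2^2 = 9409 - 9408 = 1, so (x, y) = (97, 2) solves the equation, and by the theorem it is the least positive solution.

(x, y) = (97, 2)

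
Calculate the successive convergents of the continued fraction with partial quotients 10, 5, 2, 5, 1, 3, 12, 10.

Using the convergent recurrence p_i = a_i*p_{i-1} + p_{i-2}, q_i = a_i*q_{i-1} + q_{i-2} with p_{-2}=0, p_{-1}=1, q_{-2}=1, q_{-1}=0:
  i=0: a_0=10, p_0 = 10*1 + 0 = 10, q_0 = 10*0 + 1 = 1.
  i=1: a_1=5, p_1 = 5*10 + 1 = 51, q_1 = 5*1 + 0 = 5.
  i=2: a_2=2, p_2 = 2*51 + 10 = 112, q_2 = 2*5 + 1 = 11.
  i=3: a_3=5, p_3 = 5*112 + 51 = 611, q_3 = 5*11 + 5 = 60.
  i=4: a_4=1, p_4 = 1*611 + 112 = 723, q_4 = 1*60 + 11 = 71.
  i=5: a_5=3, p_5 = 3*723 + 611 = 2780, q_5 = 3*71 + 60 = 273.
  i=6: a_6=12, p_6 = 12*2780 + 723 = 34083, q_6 = 12*273 + 71 = 3347.
  i=7: a_7=10, p_7 = 10*34083 + 2780 = 343610, q_7 = 10*3347 + 273 = 33743.

10/1, 51/5, 112/11, 611/60, 723/71, 2780/273, 34083/3347, 343610/33743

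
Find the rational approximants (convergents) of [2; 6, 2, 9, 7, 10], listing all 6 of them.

2/1, 13/6, 28/13, 265/123, 1883/874, 19095/8863

Using the convergent recurrence p_i = a_i*p_{i-1} + p_{i-2}, q_i = a_i*q_{i-1} + q_{i-2} with p_{-2}=0, p_{-1}=1, q_{-2}=1, q_{-1}=0:
  i=0: a_0=2, p_0 = 2*1 + 0 = 2, q_0 = 2*0 + 1 = 1.
  i=1: a_1=6, p_1 = 6*2 + 1 = 13, q_1 = 6*1 + 0 = 6.
  i=2: a_2=2, p_2 = 2*13 + 2 = 28, q_2 = 2*6 + 1 = 13.
  i=3: a_3=9, p_3 = 9*28 + 13 = 265, q_3 = 9*13 + 6 = 123.
  i=4: a_4=7, p_4 = 7*265 + 28 = 1883, q_4 = 7*123 + 13 = 874.
  i=5: a_5=10, p_5 = 10*1883 + 265 = 19095, q_5 = 10*874 + 123 = 8863.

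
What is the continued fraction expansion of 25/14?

[1; 1, 3, 1, 2]

Run the Euclidean algorithm on 25 and 14; the successive quotients are the partial quotients a_0, a_1, ... (each step inverts the fractional part left over by the previous one):
  25 = 1*14 + 11, so a_0 = 1.
  14 = 1*11 + 3, so a_1 = 1.
  11 = 3*3 + 2, so a_2 = 3.
  3 = 1*2 + 1, so a_3 = 1.
  2 = 2*1 + 0, so a_4 = 2.
The remainder reaches 0 after 5 divisions, so the expansion has 5 partial quotients, read off in order.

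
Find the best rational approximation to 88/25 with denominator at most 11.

Expand x = 88/25 as a continued fraction with the Euclidean algorithm:
  88 = 3*25 + 13, so a_0 = 3.
  25 = 1*13 + 12, so a_1 = 1.
  13 = 1*12 + 1, so a_2 = 1.
  12 = 12*1 + 0, so a_3 = 12.
so x = [3; 1, 1, 12].
Convergents (p_i = a_i*p_{i-1} + p_{i-2}, q_i = a_i*q_{i-1} + q_{i-2} with p_{-2}=0, p_{-1}=1, q_{-2}=1, q_{-1}=0), until the denominator exceeds 11:
  i=0: a_0=3, p_0 = 3*1 + 0 = 3, q_0 = 3*0 + 1 = 1.
  i=1: a_1=1, p_1 = 1*3 + 1 = 4, q_1 = 1*1 + 0 = 1.
  i=2: a_2=1, p_2 = 1*4 + 3 = 7, q_2 = 1*1 + 1 = 2.
  i=3: a_3=12, p_3 = 12*7 + 4 = 88, q_3 = 12*2 + 1 = 25.
q_3 = 25 > 11, so the last convergent with denominator <= 11 is p_2/q_2 = 7/2.
The closest fraction with denominator <= 11 is either p_2/q_2 or the intermediate fraction (k*p_2 + p_1)/(k*q_2 + q_1) with the largest k >= 1 whose denominator stays <= 11; these approach x as k grows, and every other convergent or intermediate fraction in range is farther away.
Largest k: floor((11 - q_1)/q_2) = floor((11 - 1)/2) = 5.
That gives (5*7 + 4)/(5*2 + 1) = 39/11.
Compare the errors: |x - 7/2| = |88*2 - 7*25|/(25*2) = 1/50, and |x - 39/11| = |88*11 - 39*25|/(25*11) = 7/275.
Cross-multiplying, 1*275 = 275 < 350 = 7*50, so 1/50 is smaller: the convergent 7/2 is closer to x than 39/11.

7/2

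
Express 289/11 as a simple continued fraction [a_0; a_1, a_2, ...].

Run the Euclidean algorithm on 289 and 11; the successive quotients are the partial quotients a_0, a_1, ... (each step inverts the fractional part left over by the previous one):
  289 = 26*11 + 3, so a_0 = 26.
  11 = 3*3 + 2, so a_1 = 3.
  3 = 1*2 + 1, so a_2 = 1.
  2 = 2*1 + 0, so a_3 = 2.
The remainder reaches 0 after 4 divisions, so the expansion has 4 partial quotients, read off in order.

[26; 3, 1, 2]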